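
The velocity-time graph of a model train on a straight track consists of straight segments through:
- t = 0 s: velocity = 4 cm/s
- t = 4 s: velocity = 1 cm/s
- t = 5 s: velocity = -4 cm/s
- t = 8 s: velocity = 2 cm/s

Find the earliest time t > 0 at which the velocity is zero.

v changes sign on 4–5 s (from 1 to -4); the graph is linear there, so v = 0 at t = 4 + (-1)·(5 − 4)/(-4 − 1) = 4.2 s.

t = 4.2 s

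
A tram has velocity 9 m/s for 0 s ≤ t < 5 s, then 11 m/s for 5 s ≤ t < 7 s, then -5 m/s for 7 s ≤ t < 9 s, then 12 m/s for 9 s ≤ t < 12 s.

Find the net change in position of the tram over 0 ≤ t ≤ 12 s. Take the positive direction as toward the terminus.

93 m

Displacement is the signed area under the v-t curve.
0–5 s: 9 × 5 = 45 m
5–7 s: 11 × 2 = 22 m
7–9 s: -5 × 2 = -10 m
9–12 s: 12 × 3 = 36 m
Net displacement = 93 m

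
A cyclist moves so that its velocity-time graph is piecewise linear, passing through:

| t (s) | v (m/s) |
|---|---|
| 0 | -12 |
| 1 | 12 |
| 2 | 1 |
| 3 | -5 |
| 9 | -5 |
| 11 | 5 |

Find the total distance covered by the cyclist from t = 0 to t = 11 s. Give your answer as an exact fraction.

Distance (not displacement) is the total path length: add the absolute areas under v-t.
0–1 s: v = 0 at t = 0.5 s; triangle areas 3 + 3 = 6 m
1–2 s: |½(12 + 1)(1)| = 6.5 m
2–3 s: v = 0 at t = 13/6 s; triangle areas 1/12 + 25/12 = 13/6 m
3–9 s: |-5| × 6 = 30 m
9–11 s: v = 0 at t = 10 s; triangle areas 2.5 + 2.5 = 5 m
Total distance = 149/3 m

149/3 m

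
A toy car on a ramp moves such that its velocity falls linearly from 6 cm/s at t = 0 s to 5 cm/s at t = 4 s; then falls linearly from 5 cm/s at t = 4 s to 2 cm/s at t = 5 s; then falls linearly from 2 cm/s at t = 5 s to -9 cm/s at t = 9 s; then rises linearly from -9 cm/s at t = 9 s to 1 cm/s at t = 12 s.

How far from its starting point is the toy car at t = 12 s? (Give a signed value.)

Net displacement equals the area under the velocity-time graph (areas below the axis count negative).
0–4 s: ½(6 + 5)(4) = 22 cm
4–5 s: ½(5 + 2)(1) = 3.5 cm
5–9 s: ½(2 + -9)(4) = -14 cm
9–12 s: ½(-9 + 1)(3) = -12 cm
Net displacement = -0.5 cm

-0.5 cm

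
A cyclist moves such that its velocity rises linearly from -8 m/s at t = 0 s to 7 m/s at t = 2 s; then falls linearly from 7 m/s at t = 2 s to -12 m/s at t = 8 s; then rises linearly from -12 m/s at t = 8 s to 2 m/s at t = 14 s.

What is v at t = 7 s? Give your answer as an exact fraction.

-53/6 m/s

On 2–8 s the graph is linear from 7 to -12 m/s: v(7) = 7 + (-12 − 7)·(7 − 2)/(8 − 2) = -53/6 m/s.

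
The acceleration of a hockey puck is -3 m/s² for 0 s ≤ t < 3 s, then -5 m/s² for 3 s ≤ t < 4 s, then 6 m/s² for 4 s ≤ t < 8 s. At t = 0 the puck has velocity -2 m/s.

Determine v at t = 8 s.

8 m/s

Δv equals the area under the a-t graph; then v = v₀ + Δv.
0–3 s: -3 × 3 = -9 m/s
3–4 s: -5 × 1 = -5 m/s
4–8 s: 6 × 4 = 24 m/s
Δv = 10 m/s, so v(8) = -2 + (10) = 8 m/s.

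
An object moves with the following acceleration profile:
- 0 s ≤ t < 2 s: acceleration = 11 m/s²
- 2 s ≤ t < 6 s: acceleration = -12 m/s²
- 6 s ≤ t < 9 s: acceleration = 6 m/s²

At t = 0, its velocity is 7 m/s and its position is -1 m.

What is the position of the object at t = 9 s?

25 m

On each constant-a segment, Δv = aΔt and Δx = v₀Δt + ½aΔt²; chain segment to segment.
0–2 s: v starts 7 m/s; Δx = 7·2 + ½·11·2² = 36 m; v ends 29 m/s.
2–6 s: v starts 29 m/s; Δx = 29·4 + ½·-12·4² = 20 m; v ends -19 m/s.
6–9 s: v starts -19 m/s; Δx = -19·3 + ½·6·3² = -30 m; v ends -1 m/s.
x(9) = -1 + Σ Δx = 25 m.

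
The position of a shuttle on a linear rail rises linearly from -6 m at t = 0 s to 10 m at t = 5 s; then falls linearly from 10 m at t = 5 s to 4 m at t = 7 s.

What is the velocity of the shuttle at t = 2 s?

Velocity is the slope of the x-t graph on 0–5 s: (10 − -6)/(5 − 0) = 3.2 m/s.

3.2 m/s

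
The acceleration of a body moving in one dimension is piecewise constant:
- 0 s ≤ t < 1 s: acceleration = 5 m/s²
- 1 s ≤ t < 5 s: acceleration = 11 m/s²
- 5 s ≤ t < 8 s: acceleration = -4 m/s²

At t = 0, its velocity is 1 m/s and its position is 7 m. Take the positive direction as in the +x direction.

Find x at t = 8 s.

On each constant-a segment, Δv = aΔt and Δx = v₀Δt + ½aΔt²; chain segment to segment.
0–1 s: v starts 1 m/s; Δx = 1·1 + ½·5·1² = 3.5 m; v ends 6 m/s.
1–5 s: v starts 6 m/s; Δx = 6·4 + ½·11·4² = 112 m; v ends 50 m/s.
5–8 s: v starts 50 m/s; Δx = 50·3 + ½·-4·3² = 132 m; v ends 38 m/s.
x(8) = 7 + Σ Δx = 254.5 m.

254.5 m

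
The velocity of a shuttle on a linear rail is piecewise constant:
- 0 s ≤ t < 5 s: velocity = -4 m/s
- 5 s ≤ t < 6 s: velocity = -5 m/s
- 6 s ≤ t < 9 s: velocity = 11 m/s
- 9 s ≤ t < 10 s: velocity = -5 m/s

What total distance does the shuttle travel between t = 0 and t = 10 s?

Total distance travelled is ∫|v| dt — sum the magnitudes of each area piece.
0–5 s: |-4| × 5 = 20 m
5–6 s: |-5| × 1 = 5 m
6–9 s: |11| × 3 = 33 m
9–10 s: |-5| × 1 = 5 m
Total distance = 63 m

63 m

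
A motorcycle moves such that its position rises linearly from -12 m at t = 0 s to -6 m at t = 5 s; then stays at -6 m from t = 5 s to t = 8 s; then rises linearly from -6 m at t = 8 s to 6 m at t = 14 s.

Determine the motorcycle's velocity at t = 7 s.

0 m/s

Velocity is the slope of the x-t graph on 5–8 s: (-6 − -6)/(8 − 5) = 0 m/s.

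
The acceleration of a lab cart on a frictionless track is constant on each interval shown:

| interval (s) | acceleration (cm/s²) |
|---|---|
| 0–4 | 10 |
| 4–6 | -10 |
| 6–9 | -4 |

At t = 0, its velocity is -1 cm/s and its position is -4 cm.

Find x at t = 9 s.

On each constant-a segment, Δv = aΔt and Δx = v₀Δt + ½aΔt²; chain segment to segment.
0–4 s: v starts -1 cm/s; Δx = -1·4 + ½·10·4² = 76 cm; v ends 39 cm/s.
4–6 s: v starts 39 cm/s; Δx = 39·2 + ½·-10·2² = 58 cm; v ends 19 cm/s.
6–9 s: v starts 19 cm/s; Δx = 19·3 + ½·-4·3² = 39 cm; v ends 7 cm/s.
x(9) = -4 + Σ Δx = 169 cm.

169 cm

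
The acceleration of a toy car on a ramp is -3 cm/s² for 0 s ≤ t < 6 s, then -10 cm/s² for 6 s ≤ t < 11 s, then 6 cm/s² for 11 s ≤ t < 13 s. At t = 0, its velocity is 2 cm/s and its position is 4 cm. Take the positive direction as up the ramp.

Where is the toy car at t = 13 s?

On each constant-a segment, Δv = aΔt and Δx = v₀Δt + ½aΔt²; chain segment to segment.
0–6 s: v starts 2 cm/s; Δx = 2·6 + ½·-3·6² = -42 cm; v ends -16 cm/s.
6–11 s: v starts -16 cm/s; Δx = -16·5 + ½·-10·5² = -205 cm; v ends -66 cm/s.
11–13 s: v starts -66 cm/s; Δx = -66·2 + ½·6·2² = -120 cm; v ends -54 cm/s.
x(13) = 4 + Σ Δx = -363 cm.

-363 cm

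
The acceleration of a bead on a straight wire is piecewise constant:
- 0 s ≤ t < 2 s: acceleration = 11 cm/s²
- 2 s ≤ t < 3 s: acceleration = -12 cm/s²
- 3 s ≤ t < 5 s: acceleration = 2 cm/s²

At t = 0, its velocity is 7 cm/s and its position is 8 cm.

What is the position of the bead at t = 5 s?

105 cm

On each constant-a segment, Δv = aΔt and Δx = v₀Δt + ½aΔt²; chain segment to segment.
0–2 s: v starts 7 cm/s; Δx = 7·2 + ½·11·2² = 36 cm; v ends 29 cm/s.
2–3 s: v starts 29 cm/s; Δx = 29·1 + ½·-12·1² = 23 cm; v ends 17 cm/s.
3–5 s: v starts 17 cm/s; Δx = 17·2 + ½·2·2² = 38 cm; v ends 21 cm/s.
x(5) = 8 + Σ Δx = 105 cm.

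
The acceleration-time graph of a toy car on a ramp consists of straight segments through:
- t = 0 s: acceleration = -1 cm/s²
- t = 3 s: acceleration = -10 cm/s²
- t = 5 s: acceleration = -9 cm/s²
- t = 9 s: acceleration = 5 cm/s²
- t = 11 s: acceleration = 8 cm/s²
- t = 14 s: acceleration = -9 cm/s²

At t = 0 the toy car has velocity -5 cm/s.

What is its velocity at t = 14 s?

Δv equals the area under the a-t graph; then v = v₀ + Δv.
0–3 s: ½(-1 + -10)(3) = -16.5 cm/s
3–5 s: ½(-10 + -9)(2) = -19 cm/s
5–9 s: ½(-9 + 5)(4) = -8 cm/s
9–11 s: ½(5 + 8)(2) = 13 cm/s
11–14 s: ½(8 + -9)(3) = -1.5 cm/s
Δv = -32 cm/s, so v(14) = -5 + (-32) = -37 cm/s.

-37 cm/s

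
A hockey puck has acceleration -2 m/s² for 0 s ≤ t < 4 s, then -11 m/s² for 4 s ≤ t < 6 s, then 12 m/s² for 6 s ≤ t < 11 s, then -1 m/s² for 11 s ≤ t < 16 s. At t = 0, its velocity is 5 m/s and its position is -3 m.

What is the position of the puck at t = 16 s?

On each constant-a segment, Δv = aΔt and Δx = v₀Δt + ½aΔt²; chain segment to segment.
0–4 s: v starts 5 m/s; Δx = 5·4 + ½·-2·4² = 4 m; v ends -3 m/s.
4–6 s: v starts -3 m/s; Δx = -3·2 + ½·-11·2² = -28 m; v ends -25 m/s.
6–11 s: v starts -25 m/s; Δx = -25·5 + ½·12·5² = 25 m; v ends 35 m/s.
11–16 s: v starts 35 m/s; Δx = 35·5 + ½·-1·5² = 162.5 m; v ends 30 m/s.
x(16) = -3 + Σ Δx = 160.5 m.

160.5 m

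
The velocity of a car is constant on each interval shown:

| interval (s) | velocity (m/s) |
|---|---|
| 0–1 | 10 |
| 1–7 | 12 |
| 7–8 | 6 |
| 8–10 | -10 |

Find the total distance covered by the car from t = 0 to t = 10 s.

Total distance travelled is ∫|v| dt — sum the magnitudes of each area piece.
0–1 s: |10| × 1 = 10 m
1–7 s: |12| × 6 = 72 m
7–8 s: |6| × 1 = 6 m
8–10 s: |-10| × 2 = 20 m
Total distance = 108 m

108 m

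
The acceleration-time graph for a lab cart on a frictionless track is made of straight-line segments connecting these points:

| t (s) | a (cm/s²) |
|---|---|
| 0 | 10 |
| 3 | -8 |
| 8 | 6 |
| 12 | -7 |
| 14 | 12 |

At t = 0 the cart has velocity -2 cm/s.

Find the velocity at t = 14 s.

-1 cm/s

Δv equals the area under the a-t graph; then v = v₀ + Δv.
0–3 s: ½(10 + -8)(3) = 3 cm/s
3–8 s: ½(-8 + 6)(5) = -5 cm/s
8–12 s: ½(6 + -7)(4) = -2 cm/s
12–14 s: ½(-7 + 12)(2) = 5 cm/s
Δv = 1 cm/s, so v(14) = -2 + (1) = -1 cm/s.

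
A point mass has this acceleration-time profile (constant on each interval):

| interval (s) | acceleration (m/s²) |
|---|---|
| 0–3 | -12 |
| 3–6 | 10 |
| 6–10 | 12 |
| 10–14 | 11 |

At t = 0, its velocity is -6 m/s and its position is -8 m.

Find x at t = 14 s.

On each constant-a segment, Δv = aΔt and Δx = v₀Δt + ½aΔt²; chain segment to segment.
0–3 s: v starts -6 m/s; Δx = -6·3 + ½·-12·3² = -72 m; v ends -42 m/s.
3–6 s: v starts -42 m/s; Δx = -42·3 + ½·10·3² = -81 m; v ends -12 m/s.
6–10 s: v starts -12 m/s; Δx = -12·4 + ½·12·4² = 48 m; v ends 36 m/s.
10–14 s: v starts 36 m/s; Δx = 36·4 + ½·11·4² = 232 m; v ends 80 m/s.
x(14) = -8 + Σ Δx = 119 m.

119 m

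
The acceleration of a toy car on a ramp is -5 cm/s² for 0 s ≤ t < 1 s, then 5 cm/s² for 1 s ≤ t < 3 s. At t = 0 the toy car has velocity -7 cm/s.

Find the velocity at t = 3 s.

-2 cm/s

Δv equals the area under the a-t graph; then v = v₀ + Δv.
0–1 s: -5 × 1 = -5 cm/s
1–3 s: 5 × 2 = 10 cm/s
Δv = 5 cm/s, so v(3) = -7 + (5) = -2 cm/s.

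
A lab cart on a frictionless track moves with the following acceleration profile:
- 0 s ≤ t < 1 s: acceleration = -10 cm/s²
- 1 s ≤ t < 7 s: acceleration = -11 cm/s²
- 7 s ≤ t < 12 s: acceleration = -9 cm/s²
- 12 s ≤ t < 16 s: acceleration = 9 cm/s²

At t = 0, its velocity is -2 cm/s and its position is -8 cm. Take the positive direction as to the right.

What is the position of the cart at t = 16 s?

-1207.5 cm

On each constant-a segment, Δv = aΔt and Δx = v₀Δt + ½aΔt²; chain segment to segment.
0–1 s: v starts -2 cm/s; Δx = -2·1 + ½·-10·1² = -7 cm; v ends -12 cm/s.
1–7 s: v starts -12 cm/s; Δx = -12·6 + ½·-11·6² = -270 cm; v ends -78 cm/s.
7–12 s: v starts -78 cm/s; Δx = -78·5 + ½·-9·5² = -502.5 cm; v ends -123 cm/s.
12–16 s: v starts -123 cm/s; Δx = -123·4 + ½·9·4² = -420 cm; v ends -87 cm/s.
x(16) = -8 + Σ Δx = -1207.5 cm.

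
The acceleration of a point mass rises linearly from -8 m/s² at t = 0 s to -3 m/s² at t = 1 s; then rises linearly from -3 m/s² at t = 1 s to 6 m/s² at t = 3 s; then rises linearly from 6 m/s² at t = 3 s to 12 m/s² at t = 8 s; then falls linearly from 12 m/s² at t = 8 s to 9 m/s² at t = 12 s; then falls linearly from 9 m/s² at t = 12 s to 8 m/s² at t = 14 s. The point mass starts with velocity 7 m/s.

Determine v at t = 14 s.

108.5 m/s

Δv equals the area under the a-t graph; then v = v₀ + Δv.
0–1 s: ½(-8 + -3)(1) = -5.5 m/s
1–3 s: ½(-3 + 6)(2) = 3 m/s
3–8 s: ½(6 + 12)(5) = 45 m/s
8–12 s: ½(12 + 9)(4) = 42 m/s
12–14 s: ½(9 + 8)(2) = 17 m/s
Δv = 101.5 m/s, so v(14) = 7 + (101.5) = 108.5 m/s.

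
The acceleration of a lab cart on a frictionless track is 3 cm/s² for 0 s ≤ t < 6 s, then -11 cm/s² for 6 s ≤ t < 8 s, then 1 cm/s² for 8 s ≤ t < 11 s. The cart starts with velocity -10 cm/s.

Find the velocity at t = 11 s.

-11 cm/s

Δv equals the area under the a-t graph; then v = v₀ + Δv.
0–6 s: 3 × 6 = 18 cm/s
6–8 s: -11 × 2 = -22 cm/s
8–11 s: 1 × 3 = 3 cm/s
Δv = -1 cm/s, so v(11) = -10 + (-1) = -11 cm/s.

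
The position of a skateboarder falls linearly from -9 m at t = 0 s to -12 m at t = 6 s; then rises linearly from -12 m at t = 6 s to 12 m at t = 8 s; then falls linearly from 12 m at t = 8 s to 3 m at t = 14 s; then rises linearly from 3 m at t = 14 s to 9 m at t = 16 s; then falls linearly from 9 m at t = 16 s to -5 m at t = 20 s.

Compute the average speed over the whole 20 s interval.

2.8 m/s

Average speed = (total path length)/(elapsed time); on a piecewise-linear x-t graph the path length is Σ|Δx|.
0–6 s: |Δx| = |-12 − -9| = 3 m
6–8 s: |Δx| = |12 − -12| = 24 m
8–14 s: |Δx| = |3 − 12| = 9 m
14–16 s: |Δx| = |9 − 3| = 6 m
16–20 s: |Δx| = |-5 − 9| = 14 m
Total path = 56 m; average speed = 56/20 = 2.8 m/s.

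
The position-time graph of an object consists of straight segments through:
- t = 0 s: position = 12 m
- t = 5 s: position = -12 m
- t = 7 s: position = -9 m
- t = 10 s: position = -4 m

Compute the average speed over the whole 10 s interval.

3.2 m/s

Average speed = (total path length)/(elapsed time); on a piecewise-linear x-t graph the path length is Σ|Δx|.
0–5 s: |Δx| = |-12 − 12| = 24 m
5–7 s: |Δx| = |-9 − -12| = 3 m
7–10 s: |Δx| = |-4 − -9| = 5 m
Total path = 32 m; average speed = 32/10 = 3.2 m/s.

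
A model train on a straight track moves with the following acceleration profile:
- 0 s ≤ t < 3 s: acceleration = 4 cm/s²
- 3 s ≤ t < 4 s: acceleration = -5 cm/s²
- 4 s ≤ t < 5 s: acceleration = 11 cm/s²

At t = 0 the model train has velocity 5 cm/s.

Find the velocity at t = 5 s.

23 cm/s

Δv equals the area under the a-t graph; then v = v₀ + Δv.
0–3 s: 4 × 3 = 12 cm/s
3–4 s: -5 × 1 = -5 cm/s
4–5 s: 11 × 1 = 11 cm/s
Δv = 18 cm/s, so v(5) = 5 + (18) = 23 cm/s.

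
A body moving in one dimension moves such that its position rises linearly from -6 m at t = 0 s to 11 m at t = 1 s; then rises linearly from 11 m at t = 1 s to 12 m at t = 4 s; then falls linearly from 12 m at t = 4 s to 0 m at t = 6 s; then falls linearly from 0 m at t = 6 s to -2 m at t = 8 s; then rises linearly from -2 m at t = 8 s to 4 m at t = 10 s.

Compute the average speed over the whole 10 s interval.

3.8 m/s

Average speed = (total path length)/(elapsed time); on a piecewise-linear x-t graph the path length is Σ|Δx|.
0–1 s: |Δx| = |11 − -6| = 17 m
1–4 s: |Δx| = |12 − 11| = 1 m
4–6 s: |Δx| = |0 − 12| = 12 m
6–8 s: |Δx| = |-2 − 0| = 2 m
8–10 s: |Δx| = |4 − -2| = 6 m
Total path = 38 m; average speed = 38/10 = 3.8 m/s.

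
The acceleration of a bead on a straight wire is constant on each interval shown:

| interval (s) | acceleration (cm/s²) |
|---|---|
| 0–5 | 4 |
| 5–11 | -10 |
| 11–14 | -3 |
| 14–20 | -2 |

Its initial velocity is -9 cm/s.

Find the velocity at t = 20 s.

Δv equals the area under the a-t graph; then v = v₀ + Δv.
0–5 s: 4 × 5 = 20 cm/s
5–11 s: -10 × 6 = -60 cm/s
11–14 s: -3 × 3 = -9 cm/s
14–20 s: -2 × 6 = -12 cm/s
Δv = -61 cm/s, so v(20) = -9 + (-61) = -70 cm/s.

-70 cm/s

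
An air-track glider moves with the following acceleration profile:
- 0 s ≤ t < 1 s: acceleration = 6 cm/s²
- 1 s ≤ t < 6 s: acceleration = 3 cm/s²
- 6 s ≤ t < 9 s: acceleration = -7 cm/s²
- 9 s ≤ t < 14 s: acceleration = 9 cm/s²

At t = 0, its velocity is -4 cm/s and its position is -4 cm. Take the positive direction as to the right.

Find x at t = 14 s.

154.5 cm

On each constant-a segment, Δv = aΔt and Δx = v₀Δt + ½aΔt²; chain segment to segment.
0–1 s: v starts -4 cm/s; Δx = -4·1 + ½·6·1² = -1 cm; v ends 2 cm/s.
1–6 s: v starts 2 cm/s; Δx = 2·5 + ½·3·5² = 47.5 cm; v ends 17 cm/s.
6–9 s: v starts 17 cm/s; Δx = 17·3 + ½·-7·3² = 19.5 cm; v ends -4 cm/s.
9–14 s: v starts -4 cm/s; Δx = -4·5 + ½·9·5² = 92.5 cm; v ends 41 cm/s.
x(14) = -4 + Σ Δx = 154.5 cm.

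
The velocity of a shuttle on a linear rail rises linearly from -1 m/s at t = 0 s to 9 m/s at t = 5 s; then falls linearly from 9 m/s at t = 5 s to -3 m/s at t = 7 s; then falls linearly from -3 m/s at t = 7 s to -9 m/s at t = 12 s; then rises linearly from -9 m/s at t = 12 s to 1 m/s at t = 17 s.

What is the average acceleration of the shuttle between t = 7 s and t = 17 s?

Average acceleration = Δv/Δt = (1 − -3)/(17 − 7) = 0.4 m/s².

0.4 m/s²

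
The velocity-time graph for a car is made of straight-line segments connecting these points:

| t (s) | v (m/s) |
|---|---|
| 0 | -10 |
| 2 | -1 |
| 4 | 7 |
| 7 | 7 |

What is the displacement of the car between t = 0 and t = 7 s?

16 m

Net displacement equals the area under the velocity-time graph (areas below the axis count negative).
0–2 s: ½(-10 + -1)(2) = -11 m
2–4 s: ½(-1 + 7)(2) = 6 m
4–7 s: 7 × 3 = 21 m
Net displacement = 16 m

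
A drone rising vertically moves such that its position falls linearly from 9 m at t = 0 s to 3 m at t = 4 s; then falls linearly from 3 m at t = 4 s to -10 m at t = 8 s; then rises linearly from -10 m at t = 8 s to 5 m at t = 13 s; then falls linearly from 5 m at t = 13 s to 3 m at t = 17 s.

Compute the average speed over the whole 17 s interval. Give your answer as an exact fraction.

Average speed = (total path length)/(elapsed time); on a piecewise-linear x-t graph the path length is Σ|Δx|.
0–4 s: |Δx| = |3 − 9| = 6 m
4–8 s: |Δx| = |-10 − 3| = 13 m
8–13 s: |Δx| = |5 − -10| = 15 m
13–17 s: |Δx| = |3 − 5| = 2 m
Total path = 36 m; average speed = 36/17 = 36/17 m/s.

36/17 m/s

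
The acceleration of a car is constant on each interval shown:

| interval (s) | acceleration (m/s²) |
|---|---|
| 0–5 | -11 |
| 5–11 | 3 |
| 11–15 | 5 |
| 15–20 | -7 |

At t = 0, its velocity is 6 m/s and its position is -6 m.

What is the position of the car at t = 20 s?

On each constant-a segment, Δv = aΔt and Δx = v₀Δt + ½aΔt²; chain segment to segment.
0–5 s: v starts 6 m/s; Δx = 6·5 + ½·-11·5² = -107.5 m; v ends -49 m/s.
5–11 s: v starts -49 m/s; Δx = -49·6 + ½·3·6² = -240 m; v ends -31 m/s.
11–15 s: v starts -31 m/s; Δx = -31·4 + ½·5·4² = -84 m; v ends -11 m/s.
15–20 s: v starts -11 m/s; Δx = -11·5 + ½·-7·5² = -142.5 m; v ends -46 m/s.
x(20) = -6 + Σ Δx = -580 m.

-580 m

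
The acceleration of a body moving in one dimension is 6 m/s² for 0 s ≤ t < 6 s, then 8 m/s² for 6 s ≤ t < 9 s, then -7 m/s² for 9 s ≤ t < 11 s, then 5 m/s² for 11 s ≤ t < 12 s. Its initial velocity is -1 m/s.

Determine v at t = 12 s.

Δv equals the area under the a-t graph; then v = v₀ + Δv.
0–6 s: 6 × 6 = 36 m/s
6–9 s: 8 × 3 = 24 m/s
9–11 s: -7 × 2 = -14 m/s
11–12 s: 5 × 1 = 5 m/s
Δv = 51 m/s, so v(12) = -1 + (51) = 50 m/s.

50 m/s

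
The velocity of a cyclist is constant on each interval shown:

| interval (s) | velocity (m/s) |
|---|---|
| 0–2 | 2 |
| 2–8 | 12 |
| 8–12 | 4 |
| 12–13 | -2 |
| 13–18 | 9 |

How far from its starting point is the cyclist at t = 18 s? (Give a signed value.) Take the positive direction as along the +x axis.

135 m

Net displacement equals the area under the velocity-time graph (areas below the axis count negative).
0–2 s: 2 × 2 = 4 m
2–8 s: 12 × 6 = 72 m
8–12 s: 4 × 4 = 16 m
12–13 s: -2 × 1 = -2 m
13–18 s: 9 × 5 = 45 m
Net displacement = 135 m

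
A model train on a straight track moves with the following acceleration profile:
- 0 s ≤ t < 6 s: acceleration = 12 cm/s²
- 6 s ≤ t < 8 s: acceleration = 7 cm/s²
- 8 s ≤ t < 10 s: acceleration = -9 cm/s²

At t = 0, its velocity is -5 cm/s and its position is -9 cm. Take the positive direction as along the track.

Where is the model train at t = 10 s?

On each constant-a segment, Δv = aΔt and Δx = v₀Δt + ½aΔt²; chain segment to segment.
0–6 s: v starts -5 cm/s; Δx = -5·6 + ½·12·6² = 186 cm; v ends 67 cm/s.
6–8 s: v starts 67 cm/s; Δx = 67·2 + ½·7·2² = 148 cm; v ends 81 cm/s.
8–10 s: v starts 81 cm/s; Δx = 81·2 + ½·-9·2² = 144 cm; v ends 63 cm/s.
x(10) = -9 + Σ Δx = 469 cm.

469 cm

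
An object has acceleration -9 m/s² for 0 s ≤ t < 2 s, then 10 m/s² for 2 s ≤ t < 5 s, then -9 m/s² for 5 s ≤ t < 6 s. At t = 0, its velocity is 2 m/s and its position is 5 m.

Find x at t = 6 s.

-2.5 m

On each constant-a segment, Δv = aΔt and Δx = v₀Δt + ½aΔt²; chain segment to segment.
0–2 s: v starts 2 m/s; Δx = 2·2 + ½·-9·2² = -14 m; v ends -16 m/s.
2–5 s: v starts -16 m/s; Δx = -16·3 + ½·10·3² = -3 m; v ends 14 m/s.
5–6 s: v starts 14 m/s; Δx = 14·1 + ½·-9·1² = 9.5 m; v ends 5 m/s.
x(6) = 5 + Σ Δx = -2.5 m.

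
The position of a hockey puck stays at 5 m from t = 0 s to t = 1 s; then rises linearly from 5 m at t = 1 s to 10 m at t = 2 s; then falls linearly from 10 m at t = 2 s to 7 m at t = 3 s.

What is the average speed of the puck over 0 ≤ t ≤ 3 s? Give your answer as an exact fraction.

8/3 m/s

Average speed = (total path length)/(elapsed time); on a piecewise-linear x-t graph the path length is Σ|Δx|.
0–1 s: |Δx| = |5 − 5| = 0 m
1–2 s: |Δx| = |10 − 5| = 5 m
2–3 s: |Δx| = |7 − 10| = 3 m
Total path = 8 m; average speed = 8/3 = 8/3 m/s.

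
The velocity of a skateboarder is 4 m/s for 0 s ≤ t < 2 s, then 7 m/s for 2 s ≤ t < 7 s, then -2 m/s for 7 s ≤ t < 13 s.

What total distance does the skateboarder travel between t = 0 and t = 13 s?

55 m

Distance (not displacement) is the total path length: add the absolute areas under v-t.
0–2 s: |4| × 2 = 8 m
2–7 s: |7| × 5 = 35 m
7–13 s: |-2| × 6 = 12 m
Total distance = 55 m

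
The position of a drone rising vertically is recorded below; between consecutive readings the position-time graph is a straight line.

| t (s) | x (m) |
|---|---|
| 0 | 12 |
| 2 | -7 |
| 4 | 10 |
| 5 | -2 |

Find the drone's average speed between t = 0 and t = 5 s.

9.6 m/s

Average speed = (total path length)/(elapsed time); on a piecewise-linear x-t graph the path length is Σ|Δx|.
0–2 s: |Δx| = |-7 − 12| = 19 m
2–4 s: |Δx| = |10 − -7| = 17 m
4–5 s: |Δx| = |-2 − 10| = 12 m
Total path = 48 m; average speed = 48/5 = 9.6 m/s.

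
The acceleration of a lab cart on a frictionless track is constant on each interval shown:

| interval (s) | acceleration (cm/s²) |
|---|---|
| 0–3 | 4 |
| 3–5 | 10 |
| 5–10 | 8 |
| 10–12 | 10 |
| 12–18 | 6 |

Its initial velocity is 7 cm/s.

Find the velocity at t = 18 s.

Δv equals the area under the a-t graph; then v = v₀ + Δv.
0–3 s: 4 × 3 = 12 cm/s
3–5 s: 10 × 2 = 20 cm/s
5–10 s: 8 × 5 = 40 cm/s
10–12 s: 10 × 2 = 20 cm/s
12–18 s: 6 × 6 = 36 cm/s
Δv = 128 cm/s, so v(18) = 7 + (128) = 135 cm/s.

135 cm/s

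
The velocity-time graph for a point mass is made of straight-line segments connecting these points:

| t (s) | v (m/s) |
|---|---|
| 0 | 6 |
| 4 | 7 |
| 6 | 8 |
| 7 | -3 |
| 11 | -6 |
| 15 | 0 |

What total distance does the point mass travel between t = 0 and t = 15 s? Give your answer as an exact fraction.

1635/22 m

Total distance travelled is ∫|v| dt — sum the magnitudes of each area piece.
0–4 s: |½(6 + 7)(4)| = 26 m
4–6 s: |½(7 + 8)(2)| = 15 m
6–7 s: v = 0 at t = 74/11 s; triangle areas 32/11 + 9/22 = 73/22 m
7–11 s: |½(-3 + -6)(4)| = 18 m
11–15 s: |½(-6 + 0)(4)| = 12 m
Total distance = 1635/22 m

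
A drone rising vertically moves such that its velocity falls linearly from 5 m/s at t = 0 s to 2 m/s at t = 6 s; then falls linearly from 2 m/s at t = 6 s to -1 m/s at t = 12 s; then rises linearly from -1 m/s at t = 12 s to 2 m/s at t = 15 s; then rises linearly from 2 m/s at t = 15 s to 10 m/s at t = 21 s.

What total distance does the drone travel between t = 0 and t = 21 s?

Distance (not displacement) is the total path length: add the absolute areas under v-t.
0–6 s: |½(5 + 2)(6)| = 21 m
6–12 s: v = 0 at t = 10 s; triangle areas 4 + 1 = 5 m
12–15 s: v = 0 at t = 13 s; triangle areas 0.5 + 2 = 2.5 m
15–21 s: |½(2 + 10)(6)| = 36 m
Total distance = 64.5 m

64.5 m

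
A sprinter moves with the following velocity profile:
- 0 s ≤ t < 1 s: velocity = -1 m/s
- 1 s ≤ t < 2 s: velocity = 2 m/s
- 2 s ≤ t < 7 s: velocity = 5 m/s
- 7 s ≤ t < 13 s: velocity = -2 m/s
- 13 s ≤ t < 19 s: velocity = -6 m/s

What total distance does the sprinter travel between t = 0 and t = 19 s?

Distance (not displacement) is the total path length: add the absolute areas under v-t.
0–1 s: |-1| × 1 = 1 m
1–2 s: |2| × 1 = 2 m
2–7 s: |5| × 5 = 25 m
7–13 s: |-2| × 6 = 12 m
13–19 s: |-6| × 6 = 36 m
Total distance = 76 m

76 m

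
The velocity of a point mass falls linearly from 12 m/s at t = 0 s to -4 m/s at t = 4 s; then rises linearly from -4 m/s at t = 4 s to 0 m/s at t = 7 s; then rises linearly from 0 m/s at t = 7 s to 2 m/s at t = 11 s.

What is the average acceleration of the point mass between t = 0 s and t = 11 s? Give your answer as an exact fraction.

-10/11 m/s²

Average acceleration = Δv/Δt = (2 − 12)/(11 − 0) = -10/11 m/s².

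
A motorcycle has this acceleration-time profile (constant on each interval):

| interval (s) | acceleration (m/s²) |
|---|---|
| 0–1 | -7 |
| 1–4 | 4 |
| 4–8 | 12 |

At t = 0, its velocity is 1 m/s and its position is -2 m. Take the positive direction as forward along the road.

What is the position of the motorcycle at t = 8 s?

On each constant-a segment, Δv = aΔt and Δx = v₀Δt + ½aΔt²; chain segment to segment.
0–1 s: v starts 1 m/s; Δx = 1·1 + ½·-7·1² = -2.5 m; v ends -6 m/s.
1–4 s: v starts -6 m/s; Δx = -6·3 + ½·4·3² = 0 m; v ends 6 m/s.
4–8 s: v starts 6 m/s; Δx = 6·4 + ½·12·4² = 120 m; v ends 54 m/s.
x(8) = -2 + Σ Δx = 115.5 m.

115.5 m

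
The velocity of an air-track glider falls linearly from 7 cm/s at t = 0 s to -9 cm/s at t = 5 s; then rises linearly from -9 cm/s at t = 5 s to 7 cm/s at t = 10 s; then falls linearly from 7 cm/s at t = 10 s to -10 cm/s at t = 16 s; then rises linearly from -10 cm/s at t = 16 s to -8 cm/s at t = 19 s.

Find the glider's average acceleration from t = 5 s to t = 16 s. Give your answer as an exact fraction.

Average acceleration = Δv/Δt = (-10 − -9)/(16 − 5) = -1/11 cm/s².

-1/11 cm/s²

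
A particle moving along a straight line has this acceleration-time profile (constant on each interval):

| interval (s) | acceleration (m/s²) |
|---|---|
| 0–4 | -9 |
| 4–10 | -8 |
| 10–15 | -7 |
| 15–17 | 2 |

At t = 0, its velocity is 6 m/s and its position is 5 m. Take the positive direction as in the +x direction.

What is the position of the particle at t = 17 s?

On each constant-a segment, Δv = aΔt and Δx = v₀Δt + ½aΔt²; chain segment to segment.
0–4 s: v starts 6 m/s; Δx = 6·4 + ½·-9·4² = -48 m; v ends -30 m/s.
4–10 s: v starts -30 m/s; Δx = -30·6 + ½·-8·6² = -324 m; v ends -78 m/s.
10–15 s: v starts -78 m/s; Δx = -78·5 + ½·-7·5² = -477.5 m; v ends -113 m/s.
15–17 s: v starts -113 m/s; Δx = -113·2 + ½·2·2² = -222 m; v ends -109 m/s.
x(17) = 5 + Σ Δx = -1066.5 m.

-1066.5 m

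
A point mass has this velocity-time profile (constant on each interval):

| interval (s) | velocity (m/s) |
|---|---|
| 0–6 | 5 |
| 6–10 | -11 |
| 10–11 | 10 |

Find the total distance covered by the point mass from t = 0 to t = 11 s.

Total distance travelled is ∫|v| dt — sum the magnitudes of each area piece.
0–6 s: |5| × 6 = 30 m
6–10 s: |-11| × 4 = 44 m
10–11 s: |10| × 1 = 10 m
Total distance = 84 m

84 m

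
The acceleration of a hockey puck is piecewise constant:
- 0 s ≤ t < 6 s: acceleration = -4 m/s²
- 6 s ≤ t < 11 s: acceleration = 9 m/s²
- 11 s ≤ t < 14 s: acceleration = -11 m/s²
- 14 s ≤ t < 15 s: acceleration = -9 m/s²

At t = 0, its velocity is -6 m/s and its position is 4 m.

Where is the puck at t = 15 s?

-168.5 m

On each constant-a segment, Δv = aΔt and Δx = v₀Δt + ½aΔt²; chain segment to segment.
0–6 s: v starts -6 m/s; Δx = -6·6 + ½·-4·6² = -108 m; v ends -30 m/s.
6–11 s: v starts -30 m/s; Δx = -30·5 + ½·9·5² = -37.5 m; v ends 15 m/s.
11–14 s: v starts 15 m/s; Δx = 15·3 + ½·-11·3² = -4.5 m; v ends -18 m/s.
14–15 s: v starts -18 m/s; Δx = -18·1 + ½·-9·1² = -22.5 m; v ends -27 m/s.
x(15) = 4 + Σ Δx = -168.5 m.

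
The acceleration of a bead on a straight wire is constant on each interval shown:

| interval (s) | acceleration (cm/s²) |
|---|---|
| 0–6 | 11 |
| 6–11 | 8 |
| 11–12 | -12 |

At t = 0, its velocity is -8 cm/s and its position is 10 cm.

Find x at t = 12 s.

On each constant-a segment, Δv = aΔt and Δx = v₀Δt + ½aΔt²; chain segment to segment.
0–6 s: v starts -8 cm/s; Δx = -8·6 + ½·11·6² = 150 cm; v ends 58 cm/s.
6–11 s: v starts 58 cm/s; Δx = 58·5 + ½·8·5² = 390 cm; v ends 98 cm/s.
11–12 s: v starts 98 cm/s; Δx = 98·1 + ½·-12·1² = 92 cm; v ends 86 cm/s.
x(12) = 10 + Σ Δx = 642 cm.

642 cm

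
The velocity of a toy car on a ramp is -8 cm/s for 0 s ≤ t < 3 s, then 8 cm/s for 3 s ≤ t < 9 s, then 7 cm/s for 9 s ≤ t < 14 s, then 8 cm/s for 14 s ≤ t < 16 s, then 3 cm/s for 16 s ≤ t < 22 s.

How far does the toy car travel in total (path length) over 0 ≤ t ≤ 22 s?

141 cm

Distance (not displacement) is the total path length: add the absolute areas under v-t.
0–3 s: |-8| × 3 = 24 cm
3–9 s: |8| × 6 = 48 cm
9–14 s: |7| × 5 = 35 cm
14–16 s: |8| × 2 = 16 cm
16–22 s: |3| × 6 = 18 cm
Total distance = 141 cm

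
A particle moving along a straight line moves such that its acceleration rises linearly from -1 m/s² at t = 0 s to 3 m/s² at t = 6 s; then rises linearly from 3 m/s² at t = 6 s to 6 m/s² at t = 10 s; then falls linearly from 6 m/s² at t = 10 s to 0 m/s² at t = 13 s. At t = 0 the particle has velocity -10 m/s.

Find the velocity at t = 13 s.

23 m/s

Δv equals the area under the a-t graph; then v = v₀ + Δv.
0–6 s: ½(-1 + 3)(6) = 6 m/s
6–10 s: ½(3 + 6)(4) = 18 m/s
10–13 s: ½(6 + 0)(3) = 9 m/s
Δv = 33 m/s, so v(13) = -10 + (33) = 23 m/s.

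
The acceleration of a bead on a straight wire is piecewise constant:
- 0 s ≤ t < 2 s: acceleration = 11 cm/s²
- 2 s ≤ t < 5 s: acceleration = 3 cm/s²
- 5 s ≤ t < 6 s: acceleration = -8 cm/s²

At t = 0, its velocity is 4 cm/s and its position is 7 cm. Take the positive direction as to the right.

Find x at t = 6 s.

On each constant-a segment, Δv = aΔt and Δx = v₀Δt + ½aΔt²; chain segment to segment.
0–2 s: v starts 4 cm/s; Δx = 4·2 + ½·11·2² = 30 cm; v ends 26 cm/s.
2–5 s: v starts 26 cm/s; Δx = 26·3 + ½·3·3² = 91.5 cm; v ends 35 cm/s.
5–6 s: v starts 35 cm/s; Δx = 35·1 + ½·-8·1² = 31 cm; v ends 27 cm/s.
x(6) = 7 + Σ Δx = 159.5 cm.

159.5 cm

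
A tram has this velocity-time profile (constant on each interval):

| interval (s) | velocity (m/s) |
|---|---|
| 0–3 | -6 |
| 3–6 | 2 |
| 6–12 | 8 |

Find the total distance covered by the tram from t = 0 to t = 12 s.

72 m

Distance (not displacement) is the total path length: add the absolute areas under v-t.
0–3 s: |-6| × 3 = 18 m
3–6 s: |2| × 3 = 6 m
6–12 s: |8| × 6 = 48 m
Total distance = 72 m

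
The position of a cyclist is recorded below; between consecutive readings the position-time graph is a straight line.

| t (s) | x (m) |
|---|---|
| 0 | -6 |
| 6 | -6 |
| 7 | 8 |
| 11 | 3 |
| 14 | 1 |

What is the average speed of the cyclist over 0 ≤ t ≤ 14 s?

Average speed = (total path length)/(elapsed time); on a piecewise-linear x-t graph the path length is Σ|Δx|.
0–6 s: |Δx| = |-6 − -6| = 0 m
6–7 s: |Δx| = |8 − -6| = 14 m
7–11 s: |Δx| = |3 − 8| = 5 m
11–14 s: |Δx| = |1 − 3| = 2 m
Total path = 21 m; average speed = 21/14 = 1.5 m/s.

1.5 m/s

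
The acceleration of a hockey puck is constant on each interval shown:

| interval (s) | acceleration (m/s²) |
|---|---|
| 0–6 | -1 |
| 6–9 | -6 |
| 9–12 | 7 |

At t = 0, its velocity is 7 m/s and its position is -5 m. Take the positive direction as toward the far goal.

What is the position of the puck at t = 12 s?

On each constant-a segment, Δv = aΔt and Δx = v₀Δt + ½aΔt²; chain segment to segment.
0–6 s: v starts 7 m/s; Δx = 7·6 + ½·-1·6² = 24 m; v ends 1 m/s.
6–9 s: v starts 1 m/s; Δx = 1·3 + ½·-6·3² = -24 m; v ends -17 m/s.
9–12 s: v starts -17 m/s; Δx = -17·3 + ½·7·3² = -19.5 m; v ends 4 m/s.
x(12) = -5 + Σ Δx = -24.5 m.

-24.5 m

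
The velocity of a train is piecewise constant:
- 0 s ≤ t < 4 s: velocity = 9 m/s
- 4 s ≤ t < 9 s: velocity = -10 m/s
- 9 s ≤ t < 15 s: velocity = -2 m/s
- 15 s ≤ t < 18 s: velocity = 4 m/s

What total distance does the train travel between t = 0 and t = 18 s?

110 m

Distance (not displacement) is the total path length: add the absolute areas under v-t.
0–4 s: |9| × 4 = 36 m
4–9 s: |-10| × 5 = 50 m
9–15 s: |-2| × 6 = 12 m
15–18 s: |4| × 3 = 12 m
Total distance = 110 m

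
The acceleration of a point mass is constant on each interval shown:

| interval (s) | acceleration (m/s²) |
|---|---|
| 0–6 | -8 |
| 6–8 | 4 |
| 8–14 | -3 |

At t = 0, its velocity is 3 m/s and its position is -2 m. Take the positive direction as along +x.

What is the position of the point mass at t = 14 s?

-486 m

On each constant-a segment, Δv = aΔt and Δx = v₀Δt + ½aΔt²; chain segment to segment.
0–6 s: v starts 3 m/s; Δx = 3·6 + ½·-8·6² = -126 m; v ends -45 m/s.
6–8 s: v starts -45 m/s; Δx = -45·2 + ½·4·2² = -82 m; v ends -37 m/s.
8–14 s: v starts -37 m/s; Δx = -37·6 + ½·-3·6² = -276 m; v ends -55 m/s.
x(14) = -2 + Σ Δx = -486 m.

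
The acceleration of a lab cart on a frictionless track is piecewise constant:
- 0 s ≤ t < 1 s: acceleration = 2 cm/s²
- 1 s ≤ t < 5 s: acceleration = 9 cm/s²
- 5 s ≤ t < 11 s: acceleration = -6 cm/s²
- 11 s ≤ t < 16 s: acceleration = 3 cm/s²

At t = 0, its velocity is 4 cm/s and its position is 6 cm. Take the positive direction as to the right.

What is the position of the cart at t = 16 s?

On each constant-a segment, Δv = aΔt and Δx = v₀Δt + ½aΔt²; chain segment to segment.
0–1 s: v starts 4 cm/s; Δx = 4·1 + ½·2·1² = 5 cm; v ends 6 cm/s.
1–5 s: v starts 6 cm/s; Δx = 6·4 + ½·9·4² = 96 cm; v ends 42 cm/s.
5–11 s: v starts 42 cm/s; Δx = 42·6 + ½·-6·6² = 144 cm; v ends 6 cm/s.
11–16 s: v starts 6 cm/s; Δx = 6·5 + ½·3·5² = 67.5 cm; v ends 21 cm/s.
x(16) = 6 + Σ Δx = 318.5 cm.

318.5 cm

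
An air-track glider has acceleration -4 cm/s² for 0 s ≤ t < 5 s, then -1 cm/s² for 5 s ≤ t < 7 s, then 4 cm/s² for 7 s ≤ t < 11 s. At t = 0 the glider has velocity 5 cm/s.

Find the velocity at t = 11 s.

Δv equals the area under the a-t graph; then v = v₀ + Δv.
0–5 s: -4 × 5 = -20 cm/s
5–7 s: -1 × 2 = -2 cm/s
7–11 s: 4 × 4 = 16 cm/s
Δv = -6 cm/s, so v(11) = 5 + (-6) = -1 cm/s.

-1 cm/s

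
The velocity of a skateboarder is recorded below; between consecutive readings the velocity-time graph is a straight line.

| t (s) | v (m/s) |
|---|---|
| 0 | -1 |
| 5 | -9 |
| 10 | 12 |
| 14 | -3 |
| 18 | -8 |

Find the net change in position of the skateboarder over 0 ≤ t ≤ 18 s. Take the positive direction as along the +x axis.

-21.5 m

Displacement is the signed area under the v-t curve.
0–5 s: ½(-1 + -9)(5) = -25 m
5–10 s: ½(-9 + 12)(5) = 7.5 m
10–14 s: ½(12 + -3)(4) = 18 m
14–18 s: ½(-3 + -8)(4) = -22 m
Net displacement = -21.5 m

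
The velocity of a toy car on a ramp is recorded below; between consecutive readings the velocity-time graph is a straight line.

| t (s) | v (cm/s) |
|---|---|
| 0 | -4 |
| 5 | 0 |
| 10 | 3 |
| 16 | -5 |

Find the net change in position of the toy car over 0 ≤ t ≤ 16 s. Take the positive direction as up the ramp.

-8.5 cm

Net displacement equals the area under the velocity-time graph (areas below the axis count negative).
0–5 s: ½(-4 + 0)(5) = -10 cm
5–10 s: ½(0 + 3)(5) = 7.5 cm
10–16 s: ½(3 + -5)(6) = -6 cm
Net displacement = -8.5 cm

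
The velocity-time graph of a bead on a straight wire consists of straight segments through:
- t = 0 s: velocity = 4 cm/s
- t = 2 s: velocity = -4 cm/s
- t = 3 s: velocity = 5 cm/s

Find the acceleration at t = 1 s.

Acceleration is the slope of the v-t graph on 0–2 s: (-4 − 4)/(2 − 0) = -4 cm/s².

-4 cm/s²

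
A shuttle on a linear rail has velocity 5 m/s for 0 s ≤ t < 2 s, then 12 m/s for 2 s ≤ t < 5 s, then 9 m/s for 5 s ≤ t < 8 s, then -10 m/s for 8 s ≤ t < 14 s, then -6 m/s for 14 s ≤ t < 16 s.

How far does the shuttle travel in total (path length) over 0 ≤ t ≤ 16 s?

145 m

Total distance travelled is ∫|v| dt — sum the magnitudes of each area piece.
0–2 s: |5| × 2 = 10 m
2–5 s: |12| × 3 = 36 m
5–8 s: |9| × 3 = 27 m
8–14 s: |-10| × 6 = 60 m
14–16 s: |-6| × 2 = 12 m
Total distance = 145 m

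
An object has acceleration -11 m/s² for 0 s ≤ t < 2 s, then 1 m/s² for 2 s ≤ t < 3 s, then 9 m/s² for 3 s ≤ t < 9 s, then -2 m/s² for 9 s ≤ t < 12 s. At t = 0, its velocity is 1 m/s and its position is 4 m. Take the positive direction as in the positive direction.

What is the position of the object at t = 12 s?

98.5 m

On each constant-a segment, Δv = aΔt and Δx = v₀Δt + ½aΔt²; chain segment to segment.
0–2 s: v starts 1 m/s; Δx = 1·2 + ½·-11·2² = -20 m; v ends -21 m/s.
2–3 s: v starts -21 m/s; Δx = -21·1 + ½·1·1² = -20.5 m; v ends -20 m/s.
3–9 s: v starts -20 m/s; Δx = -20·6 + ½·9·6² = 42 m; v ends 34 m/s.
9–12 s: v starts 34 m/s; Δx = 34·3 + ½·-2·3² = 93 m; v ends 28 m/s.
x(12) = 4 + Σ Δx = 98.5 m.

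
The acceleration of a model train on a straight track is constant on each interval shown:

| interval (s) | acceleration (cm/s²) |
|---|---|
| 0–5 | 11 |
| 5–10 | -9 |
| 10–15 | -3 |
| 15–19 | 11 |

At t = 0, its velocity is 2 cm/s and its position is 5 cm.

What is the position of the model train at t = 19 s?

On each constant-a segment, Δv = aΔt and Δx = v₀Δt + ½aΔt²; chain segment to segment.
0–5 s: v starts 2 cm/s; Δx = 2·5 + ½·11·5² = 147.5 cm; v ends 57 cm/s.
5–10 s: v starts 57 cm/s; Δx = 57·5 + ½·-9·5² = 172.5 cm; v ends 12 cm/s.
10–15 s: v starts 12 cm/s; Δx = 12·5 + ½·-3·5² = 22.5 cm; v ends -3 cm/s.
15–19 s: v starts -3 cm/s; Δx = -3·4 + ½·11·4² = 76 cm; v ends 41 cm/s.
x(19) = 5 + Σ Δx = 423.5 cm.

423.5 cm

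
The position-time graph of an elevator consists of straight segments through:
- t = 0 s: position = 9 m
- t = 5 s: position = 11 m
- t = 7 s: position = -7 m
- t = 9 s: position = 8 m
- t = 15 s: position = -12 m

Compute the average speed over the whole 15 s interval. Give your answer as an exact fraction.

11/3 m/s

Average speed = (total path length)/(elapsed time); on a piecewise-linear x-t graph the path length is Σ|Δx|.
0–5 s: |Δx| = |11 − 9| = 2 m
5–7 s: |Δx| = |-7 − 11| = 18 m
7–9 s: |Δx| = |8 − -7| = 15 m
9–15 s: |Δx| = |-12 − 8| = 20 m
Total path = 55 m; average speed = 55/15 = 11/3 m/s.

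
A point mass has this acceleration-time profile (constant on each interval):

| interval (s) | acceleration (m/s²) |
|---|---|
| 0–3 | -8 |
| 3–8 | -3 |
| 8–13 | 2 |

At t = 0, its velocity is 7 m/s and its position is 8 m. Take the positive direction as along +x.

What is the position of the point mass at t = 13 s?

On each constant-a segment, Δv = aΔt and Δx = v₀Δt + ½aΔt²; chain segment to segment.
0–3 s: v starts 7 m/s; Δx = 7·3 + ½·-8·3² = -15 m; v ends -17 m/s.
3–8 s: v starts -17 m/s; Δx = -17·5 + ½·-3·5² = -122.5 m; v ends -32 m/s.
8–13 s: v starts -32 m/s; Δx = -32·5 + ½·2·5² = -135 m; v ends -22 m/s.
x(13) = 8 + Σ Δx = -264.5 m.

-264.5 m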